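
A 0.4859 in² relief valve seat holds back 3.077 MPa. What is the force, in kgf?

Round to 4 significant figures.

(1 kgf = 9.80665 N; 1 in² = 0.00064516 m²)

98.36 kgf

3.077 MPa × 1000000 = 3.077×10⁶ Pa
0.4859 in² × 0.00064516 = 3.13483×10⁻⁴ m²
F = P × A = 3.077×10⁶ Pa × 3.13483×10⁻⁴ m² = 964.587 N
964.587 N ÷ (9.80665 N/kgf) = 98.3605 kgf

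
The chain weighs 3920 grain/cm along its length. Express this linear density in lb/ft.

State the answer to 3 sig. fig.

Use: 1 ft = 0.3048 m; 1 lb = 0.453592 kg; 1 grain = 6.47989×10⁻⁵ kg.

17.1 lb/ft

3920 grain/cm × 6.47989×10⁻⁵ kg/grain ÷ 0.01 m/cm = 25.4012 kg/m
25.4012 kg/m ÷ 0.453592 kg/lb × 0.3048 m/ft = 17.0688 lb/ft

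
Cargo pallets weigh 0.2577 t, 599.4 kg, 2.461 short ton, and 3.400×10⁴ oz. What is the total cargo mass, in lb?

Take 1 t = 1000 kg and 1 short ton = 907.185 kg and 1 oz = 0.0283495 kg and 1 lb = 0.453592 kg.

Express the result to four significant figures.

8937 lb

0.2577 t × 1000 → 257.7 kg
599.4 kg (already kg)
2.461 short ton × 907.185 → 2232.58 kg
3.400×10⁴ oz × 0.0283495 → 963.883 kg
Combined: 257.7 + 599.4 + 2232.58 + 963.883 = 4053.56 kg
In lb: 4053.56 / 0.453592 = 8936.58 lb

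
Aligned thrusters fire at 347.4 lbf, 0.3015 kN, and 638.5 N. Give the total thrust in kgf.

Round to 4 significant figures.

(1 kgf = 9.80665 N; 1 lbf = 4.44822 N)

253.4 kgf

347.4 lbf × 4.44822 → 1545.31 N
0.3015 kN × 1000 → 301.5 N
638.5 N (already N)
Total: 1545.31 + 301.5 + 638.5 = 2485.31 N
In kgf: 2485.31 / 9.80665 = 253.431 kgf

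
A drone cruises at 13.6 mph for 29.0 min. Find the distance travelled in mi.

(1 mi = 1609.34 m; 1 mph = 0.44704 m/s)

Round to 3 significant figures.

13.6 mph × 0.44704 = 6.07974 m/s
29.0 min × 60 = 1740 s
d = v × t = 6.07974 m/s × 1740 s = 10578.7 m
10578.7 m ÷ (1609.34 m/mi) = 6.57332 mi

6.57 mi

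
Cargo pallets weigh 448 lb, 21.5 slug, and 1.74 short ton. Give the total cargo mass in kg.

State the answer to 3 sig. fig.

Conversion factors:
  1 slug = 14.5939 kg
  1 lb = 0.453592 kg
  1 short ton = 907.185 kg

2100 kg

448 lb × 0.453592 = 203.209 kg
21.5 slug × 14.5939 = 313.769 kg
1.74 short ton × 907.185 = 1578.5 kg
Combined: 203.209 + 313.769 + 1578.5 = 2095.48 kg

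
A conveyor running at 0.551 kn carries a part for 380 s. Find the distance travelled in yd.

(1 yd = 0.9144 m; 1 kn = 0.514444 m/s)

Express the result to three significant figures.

118 yd

0.551 kn × 0.514444 = 0.283459 m/s
d = v × t = 0.283459 m/s × 380 s = 107.714 m
107.714 m ÷ (0.9144 m/yd) = 117.797 yd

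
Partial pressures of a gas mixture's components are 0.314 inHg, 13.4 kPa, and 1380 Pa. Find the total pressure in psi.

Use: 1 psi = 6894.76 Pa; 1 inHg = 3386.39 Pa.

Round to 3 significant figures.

2.30 psi

0.314 inHg × 3386.39 → 1063.33 Pa
13.4 kPa × 1000 → 13400 Pa
1380 Pa (already Pa)
Combined: 1063.33 + 13400 + 1380 = 15843.3 Pa
In psi: 15843.3 / 6894.76 = 2.29788 psi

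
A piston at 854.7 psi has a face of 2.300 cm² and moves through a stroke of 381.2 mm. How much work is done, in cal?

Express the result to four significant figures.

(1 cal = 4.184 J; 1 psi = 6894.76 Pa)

123.5 cal

854.7 psi → 5.89295×10⁶ Pa
2.300 cm² → 2.3×10⁻⁴ m²
F = P × A = 5.89295×10⁶ × 2.3×10⁻⁴ = 1355.38 N
381.2 mm → 0.3812 m
W = F × d = 1355.38 × 0.3812 = 516.671 J
In cal: 516.671 / 4.184 = 123.487 cal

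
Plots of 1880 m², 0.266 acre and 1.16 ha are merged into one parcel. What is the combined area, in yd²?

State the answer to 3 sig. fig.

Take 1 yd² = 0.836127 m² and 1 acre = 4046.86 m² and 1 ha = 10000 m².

1.74×10⁴ yd²

1880 m² (already m²)
0.266 acre × 4046.86 = 1076.46 m²
1.16 ha × 10000 = 11600 m²
Sum: 1880 + 1076.46 + 11600 = 14556.5 m²
In yd²: 14556.5 / 0.836127 = 17409.4 yd²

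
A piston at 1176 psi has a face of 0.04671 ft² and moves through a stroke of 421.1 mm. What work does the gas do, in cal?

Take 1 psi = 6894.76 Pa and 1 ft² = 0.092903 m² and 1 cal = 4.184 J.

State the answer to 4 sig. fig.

3541 cal

1176 psi → 8.10824×10⁶ Pa
0.04671 ft² → 0.0043395 m²
F = P × A = 8.10824×10⁶ × 0.0043395 = 35185.7 N
421.1 mm → 0.4211 m
W = F × d = 35185.7 × 0.4211 = 14816.7 J
In cal: 14816.7 / 4.184 = 3541.28 cal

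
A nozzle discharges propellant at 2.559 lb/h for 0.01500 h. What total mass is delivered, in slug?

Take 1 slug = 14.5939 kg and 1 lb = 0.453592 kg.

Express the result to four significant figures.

2.559 lb/h → 3.22428×10⁻⁴ kg/s
0.01500 h → 54 s
m = ṁ × t = 3.22428×10⁻⁴ × 54 = 0.0174111 kg
In slug: 0.0174111 / 14.5939 = 0.00119304 slug

0.001193 slug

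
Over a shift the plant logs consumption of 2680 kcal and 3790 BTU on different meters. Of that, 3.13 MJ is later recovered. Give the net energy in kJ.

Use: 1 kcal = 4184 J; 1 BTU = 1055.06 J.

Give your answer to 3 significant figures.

2680 kcal × 4184 = 1.12131×10⁷ J
3790 BTU × 1055.06 = 3.99868×10⁶ J
3.13 MJ × 1000000 = 3.13×10⁶ J
Sum: 1.12131×10⁷ + 3.99868×10⁶ − 3.13×10⁶ = 1.20818×10⁷ J
In kJ: 1.20818×10⁷ / 1000 = 12081.8 kJ

1.21×10⁴ kJ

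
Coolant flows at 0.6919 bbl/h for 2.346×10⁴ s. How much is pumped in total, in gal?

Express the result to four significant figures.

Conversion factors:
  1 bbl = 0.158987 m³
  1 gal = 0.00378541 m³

0.6919 bbl/h → 3.05564×10⁻⁵ m³/s
V = Q × t = 3.05564×10⁻⁵ × 23460 = 0.716853 m³
In gal: 0.716853 / 0.00378541 = 189.373 gal

189.4 gal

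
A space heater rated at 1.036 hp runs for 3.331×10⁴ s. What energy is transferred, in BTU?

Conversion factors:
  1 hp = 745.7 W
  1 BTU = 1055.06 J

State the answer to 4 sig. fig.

2.439×10⁴ BTU

1.036 hp × 745.7 → 772.545 W
E = P × t = 772.545 W × 33310 s = 2.57335×10⁷ J
2.57335×10⁷ J ÷ (1055.06 J/BTU) = 24390.6 BTU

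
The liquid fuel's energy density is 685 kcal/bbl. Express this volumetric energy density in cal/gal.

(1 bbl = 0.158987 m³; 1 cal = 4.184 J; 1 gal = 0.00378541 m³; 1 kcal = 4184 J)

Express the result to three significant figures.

1.63×10⁴ cal/gal

685 kcal/bbl × 4184 J/kcal ÷ 0.158987 m³/bbl = 1.80269×10⁷ J/m³
1.80269×10⁷ J/m³ ÷ 4.184 J/cal × 0.00378541 m³/gal = 16309.6 cal/gal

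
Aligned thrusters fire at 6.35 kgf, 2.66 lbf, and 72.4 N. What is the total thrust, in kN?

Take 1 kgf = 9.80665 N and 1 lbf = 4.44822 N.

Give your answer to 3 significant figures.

0.147 kN

6.35 kgf × 9.80665 = 62.2722 N
2.66 lbf × 4.44822 = 11.8323 N
72.4 N (already N)
Sum: 62.2722 + 11.8323 + 72.4 = 146.504 N
In kN: 146.504 / 1000 = 0.146504 kN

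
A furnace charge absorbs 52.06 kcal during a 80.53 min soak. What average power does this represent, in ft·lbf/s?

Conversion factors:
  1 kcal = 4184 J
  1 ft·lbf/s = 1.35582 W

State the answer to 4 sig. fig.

52.06 kcal × 4184 = 217819 J
80.53 min × 60 = 4831.8 s
P = E / t = 217819 J / 4831.8 s = 45.0803 W
45.0803 W ÷ (1.35582 W/ft·lbf/s) = 33.2495 ft·lbf/s

33.25 ft·lbf/s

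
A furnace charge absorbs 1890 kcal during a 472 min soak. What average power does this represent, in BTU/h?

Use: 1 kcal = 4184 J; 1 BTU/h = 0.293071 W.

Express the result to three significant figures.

953 BTU/h

1890 kcal × 4184 = 7.90776×10⁶ J
472 min × 60 = 28320 s
P = E / t = 7.90776×10⁶ J / 28320 s = 279.229 W
279.229 W ÷ (0.293071 W/BTU/h) = 952.769 BTU/h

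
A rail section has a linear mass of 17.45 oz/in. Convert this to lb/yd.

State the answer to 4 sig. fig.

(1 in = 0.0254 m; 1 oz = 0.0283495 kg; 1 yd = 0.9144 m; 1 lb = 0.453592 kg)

17.45 oz/in × 0.0283495 kg/oz ÷ 0.0254 m/in = 19.4763 kg/m
19.4763 kg/m ÷ 0.453592 kg/lb × 0.9144 m/yd = 39.2624 lb/yd

39.26 lb/yd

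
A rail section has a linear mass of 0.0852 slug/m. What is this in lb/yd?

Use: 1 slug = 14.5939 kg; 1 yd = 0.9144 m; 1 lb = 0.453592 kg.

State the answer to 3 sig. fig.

0.0852 slug/m × 14.5939 kg/slug = 1.2434 kg/m
1.2434 kg/m ÷ 0.453592 kg/lb × 0.9144 m/yd = 2.50658 lb/yd

2.51 lb/yd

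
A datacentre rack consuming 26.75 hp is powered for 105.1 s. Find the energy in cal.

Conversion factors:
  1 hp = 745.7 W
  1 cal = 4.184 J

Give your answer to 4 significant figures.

5.011×10⁵ cal

26.75 hp × 745.7 = 19947.5 W
E = P × t = 19947.5 W × 105.1 s = 2.09648×10⁶ J
2.09648×10⁶ J ÷ (4.184 J/cal) = 501071 cal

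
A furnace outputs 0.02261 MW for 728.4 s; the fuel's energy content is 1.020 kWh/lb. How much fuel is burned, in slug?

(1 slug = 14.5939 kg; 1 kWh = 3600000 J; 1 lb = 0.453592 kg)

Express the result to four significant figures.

0.1394 slug

0.02261 MW → 22610 W
E = P × t = 22610 × 728.4 = 1.64691×10⁷ J
1.020 kWh/lb → 8.09538×10⁶ J/kg
m = E / e_s = 1.64691×10⁷ / 8.09538×10⁶ = 2.03438 kg
In slug: 2.03438 / 14.5939 = 0.139399 slug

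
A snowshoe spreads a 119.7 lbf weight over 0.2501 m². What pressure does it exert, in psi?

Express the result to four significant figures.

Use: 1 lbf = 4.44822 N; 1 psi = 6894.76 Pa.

0.3088 psi

119.7 lbf × 4.44822 = 532.452 N
P = F / A = 532.452 N / 0.2501 m² = 2128.96 Pa
2128.96 Pa ÷ (6894.76 Pa/psi) = 0.308779 psi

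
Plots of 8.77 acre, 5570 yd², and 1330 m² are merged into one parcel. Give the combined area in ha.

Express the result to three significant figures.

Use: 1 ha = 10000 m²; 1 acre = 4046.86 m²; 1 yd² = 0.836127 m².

8.77 acre × 4046.86 = 35491 m²
5570 yd² × 0.836127 = 4657.23 m²
1330 m² (already m²)
Sum: 35491 + 4657.23 + 1330 = 41478.2 m²
In ha: 41478.2 / 10000 = 4.14782 ha

4.15 ha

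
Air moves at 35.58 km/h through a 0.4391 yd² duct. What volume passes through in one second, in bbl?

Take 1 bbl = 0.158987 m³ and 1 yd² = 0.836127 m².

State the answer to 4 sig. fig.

22.82 bbl

35.58 km/h × (1/3.6) = 9.88333 m/s
0.4391 yd² × 0.836127 = 0.367143 m²
V = v × A × t = 9.88333 m/s × 0.367143 m² × 1 s = 3.6286 m³
3.6286 m³ ÷ (0.158987 m³/bbl) = 22.8232 bbl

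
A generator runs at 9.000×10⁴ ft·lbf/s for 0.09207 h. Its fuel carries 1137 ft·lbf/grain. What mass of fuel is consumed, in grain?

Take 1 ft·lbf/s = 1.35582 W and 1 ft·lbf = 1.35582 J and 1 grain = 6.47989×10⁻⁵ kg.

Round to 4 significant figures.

9.000×10⁴ ft·lbf/s → 122024 W
0.09207 h → 331.452 s
E = P × t = 122024 × 331.452 = 4.04451×10⁷ J
1137 ft·lbf/grain → 2.379×10⁷ J/kg
m = E / e_s = 4.04451×10⁷ / 2.379×10⁷ = 1.70009 kg
In grain: 1.70009 / 6.47989×10⁻⁵ = 26236.4 grain

2.624×10⁴ grain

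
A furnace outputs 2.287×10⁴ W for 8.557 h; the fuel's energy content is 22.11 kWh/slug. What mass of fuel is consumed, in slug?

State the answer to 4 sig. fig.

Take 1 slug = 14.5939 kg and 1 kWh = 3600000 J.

8.851 slug

8.557 h → 30805.2 s
E = P × t = 22870 × 30805.2 = 7.04515×10⁸ J
22.11 kWh/slug → 5.45406×10⁶ J/kg
m = E / e_s = 7.04515×10⁸ / 5.45406×10⁶ = 129.173 kg
In slug: 129.173 / 14.5939 = 8.85116 slug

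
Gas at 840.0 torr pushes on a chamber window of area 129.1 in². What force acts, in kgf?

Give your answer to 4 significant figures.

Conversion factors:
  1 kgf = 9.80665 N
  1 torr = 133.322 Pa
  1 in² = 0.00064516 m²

951.2 kgf

840.0 torr × 133.322 → 111990 Pa
129.1 in² × 0.00064516 → 0.0832902 m²
F = P × A = 111990 Pa × 0.0832902 m² = 9327.67 N
9327.67 N ÷ (9.80665 N/kgf) = 951.158 kgf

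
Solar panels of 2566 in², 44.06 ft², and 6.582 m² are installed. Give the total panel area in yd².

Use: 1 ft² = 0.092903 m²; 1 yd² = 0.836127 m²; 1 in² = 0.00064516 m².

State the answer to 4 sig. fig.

14.75 yd²

2566 in² × 0.00064516 → 1.65548 m²
44.06 ft² × 0.092903 → 4.09331 m²
6.582 m² (already m²)
Combined: 1.65548 + 4.09331 + 6.582 = 12.3308 m²
In yd²: 12.3308 / 0.836127 = 14.7475 yd²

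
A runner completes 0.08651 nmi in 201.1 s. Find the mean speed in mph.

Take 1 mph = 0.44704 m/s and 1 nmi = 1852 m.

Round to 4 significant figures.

1.782 mph

0.08651 nmi × 1852 → 160.217 m
v = d / t = 160.217 m / 201.1 s = 0.796703 m/s
0.796703 m/s ÷ (0.44704 m/s/mph) = 1.78217 mph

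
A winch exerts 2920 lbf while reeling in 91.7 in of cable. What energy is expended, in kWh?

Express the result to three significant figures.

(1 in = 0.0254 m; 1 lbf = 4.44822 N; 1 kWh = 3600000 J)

2920 lbf × 4.44822 = 12988.8 N
91.7 in × 0.0254 = 2.32918 m
W = F × d = 12988.8 N × 2.32918 m = 30253.3 J
30253.3 J ÷ (3600000 J/kWh) = 0.00840369 kWh

0.00840 kWh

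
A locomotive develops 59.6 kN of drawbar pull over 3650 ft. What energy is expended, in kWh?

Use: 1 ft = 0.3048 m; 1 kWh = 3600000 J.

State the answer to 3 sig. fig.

18.4 kWh

59.6 kN × 1000 = 59600 N
3650 ft × 0.3048 = 1112.52 m
W = F × d = 59600 N × 1112.52 m = 6.63062×10⁷ J
6.63062×10⁷ J ÷ (3600000 J/kWh) = 18.4184 kWh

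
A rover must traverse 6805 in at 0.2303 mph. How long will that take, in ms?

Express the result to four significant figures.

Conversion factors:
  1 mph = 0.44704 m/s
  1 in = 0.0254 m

6805 in × 0.0254 → 172.847 m
0.2303 mph × 0.44704 → 0.102953 m/s
t = d / v = 172.847 m / 0.102953 m/s = 1678.89 s
1678.89 s ÷ (0.001 s/ms) = 1.67889×10⁶ ms

1.679×10⁶ ms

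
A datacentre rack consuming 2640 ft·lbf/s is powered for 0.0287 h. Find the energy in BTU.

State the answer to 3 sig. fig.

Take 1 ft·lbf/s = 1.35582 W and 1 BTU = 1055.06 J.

351 BTU

2640 ft·lbf/s × 1.35582 → 3579.36 W
0.0287 h × 3600 → 103.32 s
E = P × t = 3579.36 W × 103.32 s = 369819 J
369819 J ÷ (1055.06 J/BTU) = 350.519 BTU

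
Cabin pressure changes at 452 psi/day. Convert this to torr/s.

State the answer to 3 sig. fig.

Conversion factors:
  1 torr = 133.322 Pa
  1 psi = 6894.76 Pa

452 psi/day × 6894.76 Pa/psi ÷ 86400 s/day = 36.0698 Pa/s
36.0698 Pa/s ÷ 133.322 Pa/torr = 0.270546 torr/s

0.271 torr/s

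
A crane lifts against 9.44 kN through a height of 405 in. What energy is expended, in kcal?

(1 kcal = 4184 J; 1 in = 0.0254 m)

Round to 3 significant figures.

23.2 kcal

9.44 kN × 1000 → 9440 N
405 in × 0.0254 → 10.287 m
W = F × d = 9440 N × 10.287 m = 97109.3 J
97109.3 J ÷ (4184 J/kcal) = 23.2097 kcal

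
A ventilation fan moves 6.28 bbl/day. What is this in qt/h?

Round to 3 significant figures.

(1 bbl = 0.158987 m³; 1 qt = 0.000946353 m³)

6.28 bbl/day × 0.158987 m³/bbl ÷ 86400 s/day = 1.1556×10⁻⁵ m³/s
1.1556×10⁻⁵ m³/s ÷ 0.000946353 m³/qt × 3600 s/h = 43.9599 qt/h

44.0 qt/h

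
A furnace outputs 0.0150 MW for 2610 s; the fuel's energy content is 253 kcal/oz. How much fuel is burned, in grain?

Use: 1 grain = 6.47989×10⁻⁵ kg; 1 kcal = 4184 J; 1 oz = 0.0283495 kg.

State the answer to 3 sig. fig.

0.0150 MW → 15000 W
E = P × t = 15000 × 2610 = 3.915×10⁷ J
253 kcal/oz → 3.73394×10⁷ J/kg
m = E / e_s = 3.915×10⁷ / 3.73394×10⁷ = 1.04849 kg
In grain: 1.04849 / 6.47989×10⁻⁵ = 16180.7 grain

1.62×10⁴ grain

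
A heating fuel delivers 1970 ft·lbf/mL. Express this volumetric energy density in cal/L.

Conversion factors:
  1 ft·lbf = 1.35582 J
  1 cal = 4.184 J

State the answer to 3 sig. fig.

6.38×10⁵ cal/L

1970 ft·lbf/mL × 1.35582 J/ft·lbf ÷ 10⁻⁶ m³/mL = 2.67097×10⁹ J/m³
2.67097×10⁹ J/m³ ÷ 4.184 J/cal × 0.001 m³/L = 638377 cal/L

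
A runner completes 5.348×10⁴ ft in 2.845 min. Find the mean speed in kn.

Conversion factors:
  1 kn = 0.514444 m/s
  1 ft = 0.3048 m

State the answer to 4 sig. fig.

185.6 kn

5.348×10⁴ ft × 0.3048 = 16300.7 m
2.845 min × 60 = 170.7 s
v = d / t = 16300.7 m / 170.7 s = 95.4933 m/s
95.4933 m/s ÷ (0.514444 m/s/kn) = 185.624 kn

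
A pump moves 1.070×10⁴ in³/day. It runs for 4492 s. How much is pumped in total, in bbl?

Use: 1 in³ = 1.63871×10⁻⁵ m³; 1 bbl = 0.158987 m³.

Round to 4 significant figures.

1.070×10⁴ in³/day → 2.02942×10⁻⁶ m³/s
V = Q × t = 2.02942×10⁻⁶ × 4492 = 0.00911615 m³
In bbl: 0.00911615 / 0.158987 = 0.057339 bbl

0.05734 bbl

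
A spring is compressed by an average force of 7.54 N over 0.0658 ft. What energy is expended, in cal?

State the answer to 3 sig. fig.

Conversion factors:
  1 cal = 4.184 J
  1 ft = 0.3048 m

0.0361 cal

0.0658 ft × 0.3048 → 0.0200558 m
W = F × d = 7.54 N × 0.0200558 m = 0.151221 J
0.151221 J ÷ (4.184 J/cal) = 0.0361427 cal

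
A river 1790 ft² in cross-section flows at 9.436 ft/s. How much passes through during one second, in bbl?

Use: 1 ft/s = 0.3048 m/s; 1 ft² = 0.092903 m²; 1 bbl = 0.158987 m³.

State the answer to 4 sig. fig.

3008 bbl

9.436 ft/s × 0.3048 → 2.87609 m/s
1790 ft² × 0.092903 → 166.296 m²
V = v × A × t = 2.87609 m/s × 166.296 m² × 1 s = 478.282 m³
478.282 m³ ÷ (0.158987 m³/bbl) = 3008.31 bbl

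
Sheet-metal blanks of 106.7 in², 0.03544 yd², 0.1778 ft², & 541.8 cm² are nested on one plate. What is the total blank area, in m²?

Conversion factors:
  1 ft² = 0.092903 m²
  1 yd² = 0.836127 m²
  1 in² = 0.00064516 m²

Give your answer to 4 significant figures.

0.1692 m²

106.7 in² × 0.00064516 = 0.0688386 m²
0.03544 yd² × 0.836127 = 0.0296323 m²
0.1778 ft² × 0.092903 = 0.0165182 m²
541.8 cm² × 0.0001 = 0.05418 m²
Total: 0.0688386 + 0.0296323 + 0.0165182 + 0.05418 = 0.169169 m²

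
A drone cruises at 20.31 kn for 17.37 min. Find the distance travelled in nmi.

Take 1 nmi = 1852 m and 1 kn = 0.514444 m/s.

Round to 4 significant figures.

5.880 nmi

20.31 kn × 0.514444 = 10.4484 m/s
17.37 min × 60 = 1042.2 s
d = v × t = 10.4484 m/s × 1042.2 s = 10889.3 m
10889.3 m ÷ (1852 m/nmi) = 5.87975 nmi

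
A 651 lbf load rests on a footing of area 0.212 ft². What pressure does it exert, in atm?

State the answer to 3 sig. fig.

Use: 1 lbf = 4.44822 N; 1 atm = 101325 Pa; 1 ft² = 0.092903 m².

1.45 atm

651 lbf × 4.44822 = 2895.79 N
0.212 ft² × 0.092903 = 0.0196954 m²
P = F / A = 2895.79 N / 0.0196954 m² = 147029 Pa
147029 Pa ÷ (101325 Pa/atm) = 1.45106 atm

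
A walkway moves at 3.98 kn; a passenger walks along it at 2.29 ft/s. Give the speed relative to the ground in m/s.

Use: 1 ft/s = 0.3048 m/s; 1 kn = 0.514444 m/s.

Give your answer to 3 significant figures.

2.75 m/s

3.98 kn × 0.514444 = 2.04749 m/s
2.29 ft/s × 0.3048 = 0.697992 m/s
Combined: 2.04749 + 0.697992 = 2.74548 m/s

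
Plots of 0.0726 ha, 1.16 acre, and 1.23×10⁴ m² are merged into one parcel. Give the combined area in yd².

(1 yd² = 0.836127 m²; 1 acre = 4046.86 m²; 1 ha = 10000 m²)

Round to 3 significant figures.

2.12×10⁴ yd²

0.0726 ha × 10000 → 726 m²
1.16 acre × 4046.86 → 4694.36 m²
1.23×10⁴ m² (already m²)
Sum: 726 + 4694.36 + 12300 = 17720.4 m²
In yd²: 17720.4 / 0.836127 = 21193.4 yd²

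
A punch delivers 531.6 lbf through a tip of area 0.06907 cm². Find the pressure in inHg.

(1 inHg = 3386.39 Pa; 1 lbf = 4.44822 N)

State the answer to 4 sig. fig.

531.6 lbf × 4.44822 → 2364.67 N
0.06907 cm² × 0.0001 → 6.907×10⁻⁶ m²
P = F / A = 2364.67 N / 6.907×10⁻⁶ m² = 3.42358×10⁸ Pa
3.42358×10⁸ Pa ÷ (3386.39 Pa/inHg) = 101098 inHg

1.011×10⁵ inHg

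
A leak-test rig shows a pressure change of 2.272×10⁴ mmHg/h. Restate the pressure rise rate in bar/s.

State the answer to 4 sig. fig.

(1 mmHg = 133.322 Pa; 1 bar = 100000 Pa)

2.272×10⁴ mmHg/h × 133.322 Pa/mmHg ÷ 3600 s/h = 841.41 Pa/s
841.41 Pa/s ÷ 100000 Pa/bar = 0.0084141 bar/s

0.008414 bar/s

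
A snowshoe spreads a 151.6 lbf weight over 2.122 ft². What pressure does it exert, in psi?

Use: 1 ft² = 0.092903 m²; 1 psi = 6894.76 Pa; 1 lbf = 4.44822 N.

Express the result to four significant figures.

0.4961 psi

151.6 lbf × 4.44822 → 674.35 N
2.122 ft² × 0.092903 → 0.19714 m²
P = F / A = 674.35 N / 0.19714 m² = 3420.67 Pa
3420.67 Pa ÷ (6894.76 Pa/psi) = 0.496126 psi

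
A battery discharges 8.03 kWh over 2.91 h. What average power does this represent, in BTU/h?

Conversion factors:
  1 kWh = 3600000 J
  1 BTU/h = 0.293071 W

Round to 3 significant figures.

9420 BTU/h

8.03 kWh × 3600000 → 2.8908×10⁷ J
2.91 h × 3600 → 10476 s
P = E / t = 2.8908×10⁷ J / 10476 s = 2759.45 W
2759.45 W ÷ (0.293071 W/BTU/h) = 9415.64 BTU/h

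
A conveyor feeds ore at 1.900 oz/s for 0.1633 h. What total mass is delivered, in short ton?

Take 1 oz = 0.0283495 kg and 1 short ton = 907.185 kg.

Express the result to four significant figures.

0.03491 short ton

1.900 oz/s → 0.053864 kg/s
0.1633 h → 587.88 s
m = ṁ × t = 0.053864 × 587.88 = 31.6656 kg
In short ton: 31.6656 / 907.185 = 0.0349053 short ton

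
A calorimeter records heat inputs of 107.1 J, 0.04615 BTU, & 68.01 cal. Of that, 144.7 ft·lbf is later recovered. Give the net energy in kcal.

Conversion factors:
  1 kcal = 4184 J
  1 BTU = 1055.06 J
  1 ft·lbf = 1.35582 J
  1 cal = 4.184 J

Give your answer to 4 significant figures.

107.1 J (already J)
0.04615 BTU × 1055.06 = 48.691 J
68.01 cal × 4.184 = 284.554 J
144.7 ft·lbf × 1.35582 = 196.187 J
Sum: 107.1 + 48.691 + 284.554 − 196.187 = 244.158 J
In kcal: 244.158 / 4184 = 0.0583552 kcal

0.05836 kcal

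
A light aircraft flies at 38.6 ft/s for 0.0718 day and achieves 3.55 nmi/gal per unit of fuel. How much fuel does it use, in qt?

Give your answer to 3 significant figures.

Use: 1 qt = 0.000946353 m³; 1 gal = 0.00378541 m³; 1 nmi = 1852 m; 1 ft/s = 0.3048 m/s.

38.6 ft/s → 11.7653 m/s
0.0718 day → 6203.52 s
d = v × t = 11.7653 × 6203.52 = 72986.3 m
3.55 nmi/gal → 1.73683×10⁶ m/m³
V = d / (distance per unit fuel) = 72986.3 / 1.73683×10⁶ = 0.0420227 m³
In qt: 0.0420227 / 0.000946353 = 44.4049 qt

44.4 qt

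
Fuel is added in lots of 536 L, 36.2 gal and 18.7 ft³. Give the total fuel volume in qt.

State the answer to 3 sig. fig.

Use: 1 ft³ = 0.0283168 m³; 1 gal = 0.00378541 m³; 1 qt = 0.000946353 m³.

1270 qt

536 L × 0.001 = 0.536 m³
36.2 gal × 0.00378541 = 0.137032 m³
18.7 ft³ × 0.0283168 = 0.529524 m³
Total: 0.536 + 0.137032 + 0.529524 = 1.20256 m³
In qt: 1.20256 / 0.000946353 = 1270.73 qt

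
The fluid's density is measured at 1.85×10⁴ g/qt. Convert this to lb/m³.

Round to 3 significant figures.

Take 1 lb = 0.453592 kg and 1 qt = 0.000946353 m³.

1.85×10⁴ g/qt × 0.001 kg/g ÷ 0.000946353 m³/qt = 19548.7 kg/m³
19548.7 kg/m³ ÷ 0.453592 kg/lb = 43097.5 lb/m³

4.31×10⁴ lb/m³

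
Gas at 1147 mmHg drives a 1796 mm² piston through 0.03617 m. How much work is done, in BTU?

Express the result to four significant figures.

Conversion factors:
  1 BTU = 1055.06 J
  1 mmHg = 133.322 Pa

0.009415 BTU

1147 mmHg → 152920 Pa
1796 mm² → 0.001796 m²
F = P × A = 152920 × 0.001796 = 274.644 N
W = F × d = 274.644 × 0.03617 = 9.93387 J
In BTU: 9.93387 / 1055.06 = 0.00941546 BTU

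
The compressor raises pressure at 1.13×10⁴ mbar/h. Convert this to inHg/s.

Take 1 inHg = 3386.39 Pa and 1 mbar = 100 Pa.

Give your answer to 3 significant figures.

1.13×10⁴ mbar/h × 100 Pa/mbar ÷ 3600 s/h = 313.889 Pa/s
313.889 Pa/s ÷ 3386.39 Pa/inHg = 0.0926913 inHg/s

0.0927 inHg/s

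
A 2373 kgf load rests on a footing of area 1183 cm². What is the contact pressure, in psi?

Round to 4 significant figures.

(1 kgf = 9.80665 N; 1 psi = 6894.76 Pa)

28.53 psi

2373 kgf × 9.80665 = 23271.2 N
1183 cm² × 0.0001 = 0.1183 m²
P = F / A = 23271.2 N / 0.1183 m² = 196713 Pa
196713 Pa ÷ (6894.76 Pa/psi) = 28.5308 psi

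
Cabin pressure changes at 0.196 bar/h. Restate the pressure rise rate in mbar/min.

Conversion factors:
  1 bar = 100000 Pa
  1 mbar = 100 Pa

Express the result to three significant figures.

0.196 bar/h × 100000 Pa/bar ÷ 3600 s/h = 5.44444 Pa/s
5.44444 Pa/s ÷ 100 Pa/mbar × 60 s/min = 3.26666 mbar/min

3.27 mbar/min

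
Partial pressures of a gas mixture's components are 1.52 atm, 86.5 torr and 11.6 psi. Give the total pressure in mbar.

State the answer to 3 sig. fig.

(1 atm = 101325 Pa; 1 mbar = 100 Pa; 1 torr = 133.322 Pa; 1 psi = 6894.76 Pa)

2460 mbar

1.52 atm × 101325 = 154014 Pa
86.5 torr × 133.322 = 11532.4 Pa
11.6 psi × 6894.76 = 79979.2 Pa
Total: 154014 + 11532.4 + 79979.2 = 245526 Pa
In mbar: 245526 / 100 = 2455.26 mbar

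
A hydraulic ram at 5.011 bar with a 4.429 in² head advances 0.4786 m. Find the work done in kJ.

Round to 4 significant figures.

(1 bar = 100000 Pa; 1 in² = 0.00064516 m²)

0.6853 kJ

5.011 bar → 501100 Pa
4.429 in² → 0.00285741 m²
F = P × A = 501100 × 0.00285741 = 1431.85 N
W = F × d = 1431.85 × 0.4786 = 685.283 J
In kJ: 685.283 / 1000 = 0.685283 kJ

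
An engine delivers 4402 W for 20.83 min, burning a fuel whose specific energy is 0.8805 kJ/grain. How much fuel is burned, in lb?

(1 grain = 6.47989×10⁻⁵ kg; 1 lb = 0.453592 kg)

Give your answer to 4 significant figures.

20.83 min → 1249.8 s
E = P × t = 4402 × 1249.8 = 5.50162×10⁶ J
0.8805 kJ/grain → 1.35882×10⁷ J/kg
m = E / e_s = 5.50162×10⁶ / 1.35882×10⁷ = 0.404882 kg
In lb: 0.404882 / 0.453592 = 0.892613 lb

0.8926 lb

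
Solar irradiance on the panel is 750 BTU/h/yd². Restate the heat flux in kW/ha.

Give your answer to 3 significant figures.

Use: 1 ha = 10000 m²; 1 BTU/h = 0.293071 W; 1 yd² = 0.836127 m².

2630 kW/ha

750 BTU/h/yd² × 0.293071 W/BTU/h ÷ 0.836127 m²/yd² = 262.883 W/m²
262.883 W/m² ÷ 1000 W/kW × 10000 m²/ha = 2628.83 kW/ha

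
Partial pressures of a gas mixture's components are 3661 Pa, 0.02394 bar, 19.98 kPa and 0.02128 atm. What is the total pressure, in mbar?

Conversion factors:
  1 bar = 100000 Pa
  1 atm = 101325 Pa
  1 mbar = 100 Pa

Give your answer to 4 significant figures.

3661 Pa (already Pa)
0.02394 bar × 100000 = 2394 Pa
19.98 kPa × 1000 = 19980 Pa
0.02128 atm × 101325 = 2156.2 Pa
Combined: 3661 + 2394 + 19980 + 2156.2 = 28191.2 Pa
In mbar: 28191.2 / 100 = 281.912 mbar

281.9 mbar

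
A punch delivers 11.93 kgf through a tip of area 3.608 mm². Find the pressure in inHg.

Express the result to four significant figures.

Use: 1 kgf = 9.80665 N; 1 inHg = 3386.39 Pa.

11.93 kgf × 9.80665 = 116.993 N
3.608 mm² × 10⁻⁶ = 3.608×10⁻⁶ m²
P = F / A = 116.993 N / 3.608×10⁻⁶ m² = 3.2426×10⁷ Pa
3.2426×10⁷ Pa ÷ (3386.39 Pa/inHg) = 9575.39 inHg

9575 inHg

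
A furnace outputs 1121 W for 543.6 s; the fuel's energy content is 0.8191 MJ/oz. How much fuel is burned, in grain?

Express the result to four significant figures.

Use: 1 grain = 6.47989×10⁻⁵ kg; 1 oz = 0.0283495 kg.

E = P × t = 1121 × 543.6 = 609376 J
0.8191 MJ/oz → 2.88929×10⁷ J/kg
m = E / e_s = 609376 / 2.88929×10⁷ = 0.0210909 kg
In grain: 0.0210909 / 6.47989×10⁻⁵ = 325.482 grain

325.5 grain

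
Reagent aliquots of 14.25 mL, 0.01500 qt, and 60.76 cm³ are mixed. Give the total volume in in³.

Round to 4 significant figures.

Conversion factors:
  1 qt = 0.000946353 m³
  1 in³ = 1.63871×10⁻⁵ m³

14.25 mL × 10⁻⁶ = 1.425×10⁻⁵ m³
0.01500 qt × 0.000946353 = 1.41953×10⁻⁵ m³
60.76 cm³ × 10⁻⁶ = 6.076×10⁻⁵ m³
Total: 1.425×10⁻⁵ + 1.41953×10⁻⁵ + 6.076×10⁻⁵ = 8.92053×10⁻⁵ m³
In in³: 8.92053×10⁻⁵ / 1.63871×10⁻⁵ = 5.44363 in³

5.444 in³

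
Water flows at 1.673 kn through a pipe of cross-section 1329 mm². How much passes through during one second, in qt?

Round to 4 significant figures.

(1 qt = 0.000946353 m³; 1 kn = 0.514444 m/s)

1.673 kn × 0.514444 = 0.860665 m/s
1329 mm² × 10⁻⁶ = 0.001329 m²
V = v × A × t = 0.860665 m/s × 0.001329 m² × 1 s = 0.00114382 m³
0.00114382 m³ ÷ (0.000946353 m³/qt) = 1.20866 qt

1.209 qt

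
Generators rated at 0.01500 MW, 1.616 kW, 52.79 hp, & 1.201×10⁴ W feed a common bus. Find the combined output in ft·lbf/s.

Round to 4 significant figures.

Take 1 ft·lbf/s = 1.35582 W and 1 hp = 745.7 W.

5.015×10⁴ ft·lbf/s

0.01500 MW × 1000000 = 15000 W
1.616 kW × 1000 = 1616 W
52.79 hp × 745.7 = 39365.5 W
1.201×10⁴ W (already W)
Combined: 15000 + 1616 + 39365.5 + 12010 = 67991.5 W
In ft·lbf/s: 67991.5 / 1.35582 = 50147.9 ft·lbf/s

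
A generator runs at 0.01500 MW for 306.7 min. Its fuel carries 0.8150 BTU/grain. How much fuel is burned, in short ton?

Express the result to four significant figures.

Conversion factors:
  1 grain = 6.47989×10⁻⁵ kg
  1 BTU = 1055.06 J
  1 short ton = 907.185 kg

0.02293 short ton

0.01500 MW → 15000 W
306.7 min → 18402 s
E = P × t = 15000 × 18402 = 2.7603×10⁸ J
0.8150 BTU/grain → 1.32699×10⁷ J/kg
m = E / e_s = 2.7603×10⁸ / 1.32699×10⁷ = 20.8012 kg
In short ton: 20.8012 / 907.185 = 0.0229294 short ton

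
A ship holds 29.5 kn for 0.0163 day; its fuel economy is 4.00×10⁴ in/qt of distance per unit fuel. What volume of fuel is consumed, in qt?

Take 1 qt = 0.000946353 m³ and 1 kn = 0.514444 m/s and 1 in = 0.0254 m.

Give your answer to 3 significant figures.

21.0 qt

29.5 kn → 15.1761 m/s
0.0163 day → 1408.32 s
d = v × t = 15.1761 × 1408.32 = 21372.8 m
4.00×10⁴ in/qt → 1.0736×10⁶ m/m³
V = d / (distance per unit fuel) = 21372.8 / 1.0736×10⁶ = 0.0199076 m³
In qt: 0.0199076 / 0.000946353 = 21.0361 qt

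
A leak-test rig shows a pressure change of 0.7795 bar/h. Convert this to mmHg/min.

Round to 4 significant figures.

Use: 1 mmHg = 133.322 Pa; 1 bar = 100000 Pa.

0.7795 bar/h × 100000 Pa/bar ÷ 3600 s/h = 21.6528 Pa/s
21.6528 Pa/s ÷ 133.322 Pa/mmHg × 60 s/min = 9.74459 mmHg/min

9.745 mmHg/min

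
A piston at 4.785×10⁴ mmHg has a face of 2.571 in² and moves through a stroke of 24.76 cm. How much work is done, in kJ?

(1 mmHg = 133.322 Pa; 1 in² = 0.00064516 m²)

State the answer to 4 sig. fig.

2.620 kJ

4.785×10⁴ mmHg → 6.37946×10⁶ Pa
2.571 in² → 0.00165871 m²
F = P × A = 6.37946×10⁶ × 0.00165871 = 10581.7 N
24.76 cm → 0.2476 m
W = F × d = 10581.7 × 0.2476 = 2620.03 J
In kJ: 2620.03 / 1000 = 2.62003 kJ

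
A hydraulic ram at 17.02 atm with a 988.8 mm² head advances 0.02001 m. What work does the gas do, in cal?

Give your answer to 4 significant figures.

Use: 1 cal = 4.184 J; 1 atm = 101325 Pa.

8.155 cal

17.02 atm → 1.72455×10⁶ Pa
988.8 mm² → 9.888×10⁻⁴ m²
F = P × A = 1.72455×10⁶ × 9.888×10⁻⁴ = 1705.24 N
W = F × d = 1705.24 × 0.02001 = 34.1219 J
In cal: 34.1219 / 4.184 = 8.15533 cal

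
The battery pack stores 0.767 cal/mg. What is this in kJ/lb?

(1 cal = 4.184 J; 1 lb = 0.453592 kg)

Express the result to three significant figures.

1460 kJ/lb

0.767 cal/mg × 4.184 J/cal ÷ 10⁻⁶ kg/mg = 3.20913×10⁶ J/kg
3.20913×10⁶ J/kg ÷ 1000 J/kJ × 0.453592 kg/lb = 1455.64 kJ/lb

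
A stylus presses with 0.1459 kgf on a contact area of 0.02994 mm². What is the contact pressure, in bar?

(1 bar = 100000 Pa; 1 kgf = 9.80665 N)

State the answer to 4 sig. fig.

477.9 bar

0.1459 kgf × 9.80665 = 1.43079 N
0.02994 mm² × 10⁻⁶ = 2.994×10⁻⁸ m²
P = F / A = 1.43079 N / 2.994×10⁻⁸ m² = 4.77886×10⁷ Pa
4.77886×10⁷ Pa ÷ (100000 Pa/bar) = 477.886 bar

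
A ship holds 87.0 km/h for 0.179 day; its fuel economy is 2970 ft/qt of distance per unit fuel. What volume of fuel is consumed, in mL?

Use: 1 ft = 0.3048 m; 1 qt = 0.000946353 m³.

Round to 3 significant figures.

3.91×10⁵ mL

87.0 km/h → 24.1667 m/s
0.179 day → 15465.6 s
d = v × t = 24.1667 × 15465.6 = 373753 m
2970 ft/qt → 956573 m/m³
V = d / (distance per unit fuel) = 373753 / 956573 = 0.390721 m³
In mL: 0.390721 / 10⁻⁶ = 390721 mL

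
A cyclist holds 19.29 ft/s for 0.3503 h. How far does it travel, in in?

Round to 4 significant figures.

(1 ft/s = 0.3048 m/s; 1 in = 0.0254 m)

19.29 ft/s × 0.3048 → 5.87959 m/s
0.3503 h × 3600 → 1261.08 s
d = v × t = 5.87959 m/s × 1261.08 s = 7414.63 m
7414.63 m ÷ (0.0254 m/in) = 291915 in

2.919×10⁵ in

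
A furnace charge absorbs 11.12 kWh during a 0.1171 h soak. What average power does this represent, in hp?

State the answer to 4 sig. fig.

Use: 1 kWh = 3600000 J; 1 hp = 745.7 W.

11.12 kWh × 3600000 = 4.0032×10⁷ J
0.1171 h × 3600 = 421.56 s
P = E / t = 4.0032×10⁷ J / 421.56 s = 94961.6 W
94961.6 W ÷ (745.7 W/hp) = 127.346 hp

127.3 hp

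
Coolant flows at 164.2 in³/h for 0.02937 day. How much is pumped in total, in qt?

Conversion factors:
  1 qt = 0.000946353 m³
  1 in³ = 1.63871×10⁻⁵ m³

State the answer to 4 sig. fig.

164.2 in³/h → 7.47434×10⁻⁷ m³/s
0.02937 day → 2537.57 s
V = Q × t = 7.47434×10⁻⁷ × 2537.57 = 0.00189667 m³
In qt: 0.00189667 / 0.000946353 = 2.00419 qt

2.004 qt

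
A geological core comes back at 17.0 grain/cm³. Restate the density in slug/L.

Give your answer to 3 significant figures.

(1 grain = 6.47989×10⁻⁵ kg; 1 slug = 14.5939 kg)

17.0 grain/cm³ × 6.47989×10⁻⁵ kg/grain ÷ 10⁻⁶ m³/cm³ = 1101.58 kg/m³
1101.58 kg/m³ ÷ 14.5939 kg/slug × 0.001 m³/L = 0.0754822 slug/L

0.0755 slug/L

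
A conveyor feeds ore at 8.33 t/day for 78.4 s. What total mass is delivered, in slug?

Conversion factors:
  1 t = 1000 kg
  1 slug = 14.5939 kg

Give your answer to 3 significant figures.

0.518 slug

8.33 t/day → 0.096412 kg/s
m = ṁ × t = 0.096412 × 78.4 = 7.5587 kg
In slug: 7.5587 / 14.5939 = 0.517936 slug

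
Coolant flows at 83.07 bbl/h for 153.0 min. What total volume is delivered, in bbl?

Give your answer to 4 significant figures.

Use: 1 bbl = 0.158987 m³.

83.07 bbl/h → 0.00366863 m³/s
153.0 min → 9180 s
V = Q × t = 0.00366863 × 9180 = 33.678 m³
In bbl: 33.678 / 0.158987 = 211.829 bbl

211.8 bbl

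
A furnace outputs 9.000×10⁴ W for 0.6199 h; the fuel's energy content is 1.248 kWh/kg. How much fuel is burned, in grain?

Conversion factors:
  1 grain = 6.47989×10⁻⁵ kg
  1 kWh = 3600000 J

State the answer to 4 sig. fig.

0.6199 h → 2231.64 s
E = P × t = 90000 × 2231.64 = 2.00848×10⁸ J
1.248 kWh/kg → 4.4928×10⁶ J/kg
m = E / e_s = 2.00848×10⁸ / 4.4928×10⁶ = 44.7044 kg
In grain: 44.7044 / 6.47989×10⁻⁵ = 689894 grain

6.899×10⁵ grain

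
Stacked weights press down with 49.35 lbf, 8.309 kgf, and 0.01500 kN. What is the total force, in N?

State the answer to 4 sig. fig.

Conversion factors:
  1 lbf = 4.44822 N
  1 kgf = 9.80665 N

316.0 N

49.35 lbf × 4.44822 = 219.52 N
8.309 kgf × 9.80665 = 81.4835 N
0.01500 kN × 1000 = 15 N
Total: 219.52 + 81.4835 + 15 = 316.004 N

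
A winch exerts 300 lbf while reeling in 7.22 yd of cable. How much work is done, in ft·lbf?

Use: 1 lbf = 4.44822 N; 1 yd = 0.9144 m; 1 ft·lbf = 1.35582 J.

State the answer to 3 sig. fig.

6500 ft·lbf

300 lbf × 4.44822 = 1334.47 N
7.22 yd × 0.9144 = 6.60197 m
W = F × d = 1334.47 N × 6.60197 m = 8810.13 J
8810.13 J ÷ (1.35582 J/ft·lbf) = 6498.01 ft·lbf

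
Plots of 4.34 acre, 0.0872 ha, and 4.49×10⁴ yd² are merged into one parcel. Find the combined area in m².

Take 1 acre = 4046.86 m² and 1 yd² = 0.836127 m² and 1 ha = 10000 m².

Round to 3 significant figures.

5.60×10⁴ m²

4.34 acre × 4046.86 = 17563.4 m²
0.0872 ha × 10000 = 872 m²
4.49×10⁴ yd² × 0.836127 = 37542.1 m²
Combined: 17563.4 + 872 + 37542.1 = 55977.5 m²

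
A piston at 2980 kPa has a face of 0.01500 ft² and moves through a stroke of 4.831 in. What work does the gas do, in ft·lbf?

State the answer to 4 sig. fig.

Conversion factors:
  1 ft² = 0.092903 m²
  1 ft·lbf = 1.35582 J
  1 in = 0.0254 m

2980 kPa → 2.98×10⁶ Pa
0.01500 ft² → 0.00139354 m²
F = P × A = 2.98×10⁶ × 0.00139354 = 4152.75 N
4.831 in → 0.122707 m
W = F × d = 4152.75 × 0.122707 = 509.571 J
In ft·lbf: 509.571 / 1.35582 = 375.84 ft·lbf

375.8 ft·lbf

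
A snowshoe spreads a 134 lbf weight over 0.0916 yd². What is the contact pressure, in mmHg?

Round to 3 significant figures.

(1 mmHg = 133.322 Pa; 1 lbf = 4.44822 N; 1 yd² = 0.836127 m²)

58.4 mmHg

134 lbf × 4.44822 → 596.061 N
0.0916 yd² × 0.836127 → 0.0765892 m²
P = F / A = 596.061 N / 0.0765892 m² = 7782.57 Pa
7782.57 Pa ÷ (133.322 Pa/mmHg) = 58.3742 mmHg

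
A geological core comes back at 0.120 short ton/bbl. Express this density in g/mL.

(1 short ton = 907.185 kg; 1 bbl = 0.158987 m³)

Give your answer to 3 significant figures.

0.120 short ton/bbl × 907.185 kg/short ton ÷ 0.158987 m³/bbl = 684.724 kg/m³
684.724 kg/m³ ÷ 0.001 kg/g × 10⁻⁶ m³/mL = 0.684724 g/mL

0.685 g/mL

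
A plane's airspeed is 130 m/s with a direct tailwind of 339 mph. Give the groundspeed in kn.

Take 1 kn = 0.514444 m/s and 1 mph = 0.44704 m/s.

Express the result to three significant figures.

547 kn

130 m/s (already m/s)
339 mph × 0.44704 = 151.547 m/s
Combined: 130 + 151.547 = 281.547 m/s
In kn: 281.547 / 0.514444 = 547.284 kn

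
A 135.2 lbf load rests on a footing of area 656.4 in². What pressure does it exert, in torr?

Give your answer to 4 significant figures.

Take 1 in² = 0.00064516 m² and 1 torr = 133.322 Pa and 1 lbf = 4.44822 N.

135.2 lbf × 4.44822 → 601.399 N
656.4 in² × 0.00064516 → 0.423483 m²
P = F / A = 601.399 N / 0.423483 m² = 1420.13 Pa
1420.13 Pa ÷ (133.322 Pa/torr) = 10.6519 torr

10.65 torr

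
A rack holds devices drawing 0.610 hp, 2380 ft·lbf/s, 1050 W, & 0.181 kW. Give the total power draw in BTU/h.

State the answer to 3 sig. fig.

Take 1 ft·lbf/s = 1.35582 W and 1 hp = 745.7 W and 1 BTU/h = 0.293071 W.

1.68×10⁴ BTU/h

0.610 hp × 745.7 = 454.877 W
2380 ft·lbf/s × 1.35582 = 3226.85 W
1050 W (already W)
0.181 kW × 1000 = 181 W
Total: 454.877 + 3226.85 + 1050 + 181 = 4912.73 W
In BTU/h: 4912.73 / 0.293071 = 16762.9 BTU/h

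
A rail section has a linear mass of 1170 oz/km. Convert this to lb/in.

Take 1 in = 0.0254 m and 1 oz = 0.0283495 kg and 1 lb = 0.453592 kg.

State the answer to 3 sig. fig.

1170 oz/km × 0.0283495 kg/oz ÷ 1000 m/km = 0.0331689 kg/m
0.0331689 kg/m ÷ 0.453592 kg/lb × 0.0254 m/in = 0.00185737 lb/in

0.00186 lb/in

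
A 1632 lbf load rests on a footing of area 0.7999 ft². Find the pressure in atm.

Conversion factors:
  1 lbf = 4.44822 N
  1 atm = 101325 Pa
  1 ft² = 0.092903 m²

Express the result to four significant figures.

1632 lbf × 4.44822 = 7259.5 N
0.7999 ft² × 0.092903 = 0.0743131 m²
P = F / A = 7259.5 N / 0.0743131 m² = 97688 Pa
97688 Pa ÷ (101325 Pa/atm) = 0.964106 atm

0.9641 atm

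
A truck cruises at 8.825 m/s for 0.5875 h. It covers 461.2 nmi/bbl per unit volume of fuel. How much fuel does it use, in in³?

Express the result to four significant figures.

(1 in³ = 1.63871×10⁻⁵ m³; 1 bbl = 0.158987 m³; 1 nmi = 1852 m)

0.5875 h → 2115 s
d = v × t = 8.825 × 2115 = 18664.9 m
461.2 nmi/bbl → 5.3724×10⁶ m/m³
V = d / (distance per unit fuel) = 18664.9 / 5.3724×10⁶ = 0.00347422 m³
In in³: 0.00347422 / 1.63871×10⁻⁵ = 212.009 in³

212.0 in³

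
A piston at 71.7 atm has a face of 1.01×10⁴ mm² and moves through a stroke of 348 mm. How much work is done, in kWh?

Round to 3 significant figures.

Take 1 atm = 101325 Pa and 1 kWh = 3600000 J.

0.00709 kWh

71.7 atm → 7.265×10⁶ Pa
1.01×10⁴ mm² → 0.0101 m²
F = P × A = 7.265×10⁶ × 0.0101 = 73376.5 N
348 mm → 0.348 m
W = F × d = 73376.5 × 0.348 = 25535 J
In kWh: 25535 / 3600000 = 0.00709306 kWh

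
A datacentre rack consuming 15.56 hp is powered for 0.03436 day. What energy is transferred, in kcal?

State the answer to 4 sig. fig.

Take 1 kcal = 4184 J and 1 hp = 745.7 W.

15.56 hp × 745.7 = 11603.1 W
0.03436 day × 86400 = 2968.7 s
E = P × t = 11603.1 W × 2968.7 s = 3.44461×10⁷ J
3.44461×10⁷ J ÷ (4184 J/kcal) = 8232.82 kcal

8233 kcal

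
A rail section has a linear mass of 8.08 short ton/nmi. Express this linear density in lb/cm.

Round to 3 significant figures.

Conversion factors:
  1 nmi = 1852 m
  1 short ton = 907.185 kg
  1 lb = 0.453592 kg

8.08 short ton/nmi × 907.185 kg/short ton ÷ 1852 m/nmi = 3.95791 kg/m
3.95791 kg/m ÷ 0.453592 kg/lb × 0.01 m/cm = 0.0872571 lb/cm

0.0873 lb/cm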